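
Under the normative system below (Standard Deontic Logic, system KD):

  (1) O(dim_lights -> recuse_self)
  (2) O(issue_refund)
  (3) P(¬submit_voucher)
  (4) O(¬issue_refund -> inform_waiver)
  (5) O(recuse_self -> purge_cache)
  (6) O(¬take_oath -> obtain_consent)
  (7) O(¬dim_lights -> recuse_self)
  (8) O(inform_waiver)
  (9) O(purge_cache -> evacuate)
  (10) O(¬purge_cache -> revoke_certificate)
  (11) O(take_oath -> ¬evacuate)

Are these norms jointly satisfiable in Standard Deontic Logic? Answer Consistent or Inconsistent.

Consistent

Premise 4 is O(¬issue_refund -> inform_waiver); even if O(inform_waiver) held, inferring O(¬issue_refund) would be affirming the consequent — invalid.
So O(¬issue_refund) is not derivable, and the apparent clash with O(issue_refund) does not arise.
A world satisfying every obligation exists (e.g. dim_lights=false, evacuate=true, inform_waiver=true, issue_refund=true, obtain_consent=true, purge_cache=true, recuse_self=true, revoke_certificate=false, submit_voucher=false, take_oath=false); no atom is both obligatory and forbidden, so the set is consistent.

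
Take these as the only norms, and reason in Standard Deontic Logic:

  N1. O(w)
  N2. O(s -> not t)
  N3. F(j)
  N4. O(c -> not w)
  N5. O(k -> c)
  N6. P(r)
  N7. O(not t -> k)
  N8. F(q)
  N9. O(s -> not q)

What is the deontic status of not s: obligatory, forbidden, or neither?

Obligatory

From premise 1 we have O(w).
Premise 4, O(c -> not w), contraposes to O(w -> not c); with O(w) we get O(not c).
Premise 5 is O(k -> c); contrapositively O(not c -> not k). Since O(not c) holds, K gives O(not k).
The contrapositive of premise 7 (O(not t -> k)) is O(not k -> t), and O(not k) is already established, so O(t).
Premise 2, O(s -> not t), contraposes to O(t -> not s); with O(t) we get O(not s).
Premises 3, 6, 8, 9 do not contribute to this derivation.
Hence not s is obligatory.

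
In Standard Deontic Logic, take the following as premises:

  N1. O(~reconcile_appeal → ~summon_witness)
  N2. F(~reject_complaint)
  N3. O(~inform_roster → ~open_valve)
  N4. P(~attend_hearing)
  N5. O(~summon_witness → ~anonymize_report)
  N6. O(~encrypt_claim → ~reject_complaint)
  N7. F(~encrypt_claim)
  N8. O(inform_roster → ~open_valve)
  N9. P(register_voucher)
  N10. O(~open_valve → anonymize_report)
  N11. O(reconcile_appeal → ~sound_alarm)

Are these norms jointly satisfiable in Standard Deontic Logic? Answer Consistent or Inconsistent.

Premise 6 is O(~encrypt_claim → ~reject_complaint), but O(~encrypt_claim) is not derivable from the premises, so it does not yield O(~reject_complaint).
So O(~reject_complaint) is not derivable, and the apparent clash with O(reject_complaint) does not arise.
A world satisfying every obligation exists (e.g. anonymize_report=true, attend_hearing=false, encrypt_claim=true, inform_roster=false, open_valve=false, reconcile_appeal=true, register_voucher=false, reject_complaint=true, sound_alarm=false, summon_witness=true); no atom is both obligatory and forbidden, so the set is consistent.

Consistent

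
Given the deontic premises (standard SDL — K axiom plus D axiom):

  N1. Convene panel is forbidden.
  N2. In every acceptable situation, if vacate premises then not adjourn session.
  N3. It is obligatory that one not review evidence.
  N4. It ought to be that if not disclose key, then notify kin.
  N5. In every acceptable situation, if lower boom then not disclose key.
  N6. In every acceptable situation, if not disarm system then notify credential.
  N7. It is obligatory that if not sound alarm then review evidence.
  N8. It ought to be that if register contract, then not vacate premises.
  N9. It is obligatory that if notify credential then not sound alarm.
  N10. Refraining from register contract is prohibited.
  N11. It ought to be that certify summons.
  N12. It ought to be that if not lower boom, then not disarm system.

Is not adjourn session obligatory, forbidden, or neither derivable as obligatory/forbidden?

Neither

Premise 2 is O(vacate_premises → ¬adjourn_session), but O(vacate_premises) is not derivable from the premises, so it does not yield O(¬adjourn_session).
No premise or chain of K-axiom applications forces O(¬adjourn_session), and none forces O(adjourn_session). So ¬adjourn_session is neither obligatory nor forbidden under these norms.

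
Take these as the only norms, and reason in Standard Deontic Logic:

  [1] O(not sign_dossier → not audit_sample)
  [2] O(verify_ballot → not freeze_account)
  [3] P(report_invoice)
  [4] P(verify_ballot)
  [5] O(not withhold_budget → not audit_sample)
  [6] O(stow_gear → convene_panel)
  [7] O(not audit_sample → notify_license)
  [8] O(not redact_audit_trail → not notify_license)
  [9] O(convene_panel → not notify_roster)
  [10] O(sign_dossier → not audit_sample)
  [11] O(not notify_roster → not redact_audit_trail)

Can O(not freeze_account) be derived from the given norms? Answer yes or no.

Premise 2 is O(verify_ballot → not freeze_account), but O(verify_ballot) is not derivable from the premises (the permission P(verify_ballot) asserts only not O(not verify_ballot), not O(verify_ballot)), so it does not yield O(not freeze_account).
No other premise forces O(not freeze_account). An ideal world satisfying every premise can still have not freeze_account false, so O(not freeze_account) is not derivable.

No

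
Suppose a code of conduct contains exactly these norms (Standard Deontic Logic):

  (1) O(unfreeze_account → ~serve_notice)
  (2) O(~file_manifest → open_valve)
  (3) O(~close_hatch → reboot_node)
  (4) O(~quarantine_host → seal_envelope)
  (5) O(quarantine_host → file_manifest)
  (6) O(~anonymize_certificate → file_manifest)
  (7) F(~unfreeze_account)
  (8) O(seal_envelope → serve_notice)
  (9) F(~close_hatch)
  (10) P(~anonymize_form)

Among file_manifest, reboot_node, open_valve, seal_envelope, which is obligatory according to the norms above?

file_manifest

Premise 7, F(~unfreeze_account), is equivalent to O(unfreeze_account).
With premise 1, O(unfreeze_account → ~serve_notice), the K-axiom yields O(~serve_notice).
The contrapositive of premise 8 (O(seal_envelope → serve_notice)) is O(~serve_notice → ~seal_envelope), and O(~serve_notice) is already established, so O(~seal_envelope).
Premise 4, O(~quarantine_host → seal_envelope), contraposes to O(~seal_envelope → quarantine_host); with O(~seal_envelope) we get O(quarantine_host).
Premise 5 is O(quarantine_host → file_manifest); since O(quarantine_host), deontic closure gives O(file_manifest).
So O(file_manifest) holds — file_manifest is obligatory. None of the other listed options is made obligatory by any chain of premises.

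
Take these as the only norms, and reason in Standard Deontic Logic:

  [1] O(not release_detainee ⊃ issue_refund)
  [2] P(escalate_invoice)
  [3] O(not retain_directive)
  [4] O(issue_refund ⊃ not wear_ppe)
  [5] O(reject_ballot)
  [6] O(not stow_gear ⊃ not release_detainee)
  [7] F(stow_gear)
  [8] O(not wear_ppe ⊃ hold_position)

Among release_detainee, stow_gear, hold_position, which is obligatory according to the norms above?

Premise 7, F(stow_gear), is equivalent to O(not stow_gear).
From O(not stow_gear) and premise 6, O(not stow_gear ⊃ not release_detainee), we obtain O(not release_detainee).
From O(not release_detainee) and premise 1, O(not release_detainee ⊃ issue_refund), we obtain O(issue_refund).
Premise 4 is O(issue_refund ⊃ not wear_ppe); since O(issue_refund), deontic closure gives O(not wear_ppe).
From O(not wear_ppe) and premise 8, O(not wear_ppe ⊃ hold_position), we obtain O(hold_position).
So O(hold_position) holds — hold_position is obligatory. None of the other listed options is made obligatory by any chain of premises.

hold_position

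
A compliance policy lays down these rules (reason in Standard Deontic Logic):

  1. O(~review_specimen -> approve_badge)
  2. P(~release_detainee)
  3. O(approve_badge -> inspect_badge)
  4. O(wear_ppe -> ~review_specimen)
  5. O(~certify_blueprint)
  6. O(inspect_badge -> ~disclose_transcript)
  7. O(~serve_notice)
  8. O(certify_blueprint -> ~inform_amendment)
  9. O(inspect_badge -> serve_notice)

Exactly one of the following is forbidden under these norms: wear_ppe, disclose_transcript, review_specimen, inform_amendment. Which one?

wear_ppe

From premise 7 we have O(~serve_notice).
Premise 9 is O(inspect_badge -> serve_notice); contrapositively O(~serve_notice -> ~inspect_badge). Since O(~serve_notice) holds, K gives O(~inspect_badge).
Premise 3 is O(approve_badge -> inspect_badge); contrapositively O(~inspect_badge -> ~approve_badge). Since O(~inspect_badge) holds, K gives O(~approve_badge).
Premise 1 is O(~review_specimen -> approve_badge); contrapositively O(~approve_badge -> review_specimen). Since O(~approve_badge) holds, K gives O(review_specimen).
Premise 4, O(wear_ppe -> ~review_specimen), contraposes to O(review_specimen -> ~wear_ppe); with O(review_specimen) we get O(~wear_ppe).
So O(~wear_ppe) holds, i.e. wear_ppe is forbidden. None of the other listed options is forbidden under the premises.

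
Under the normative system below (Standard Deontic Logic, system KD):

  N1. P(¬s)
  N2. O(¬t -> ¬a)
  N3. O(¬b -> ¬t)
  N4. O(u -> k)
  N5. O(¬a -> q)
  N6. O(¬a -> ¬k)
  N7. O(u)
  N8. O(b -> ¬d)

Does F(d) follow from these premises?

From premise 7 we have O(u).
From O(u) and premise 4, O(u -> k), we obtain O(k).
Premise 6 is O(¬a -> ¬k); contrapositively O(k -> a). Since O(k) holds, K gives O(a).
The contrapositive of premise 2 (O(¬t -> ¬a)) is O(a -> t), and O(a) is already established, so O(t).
Premise 3, O(¬b -> ¬t), contraposes to O(t -> b); with O(t) we get O(b).
With premise 8, O(b -> ¬d), the K-axiom yields O(¬d).
Premises 1, 5 do not contribute to this derivation.
So O(¬d) holds, i.e. F(d). The claim follows.

Yes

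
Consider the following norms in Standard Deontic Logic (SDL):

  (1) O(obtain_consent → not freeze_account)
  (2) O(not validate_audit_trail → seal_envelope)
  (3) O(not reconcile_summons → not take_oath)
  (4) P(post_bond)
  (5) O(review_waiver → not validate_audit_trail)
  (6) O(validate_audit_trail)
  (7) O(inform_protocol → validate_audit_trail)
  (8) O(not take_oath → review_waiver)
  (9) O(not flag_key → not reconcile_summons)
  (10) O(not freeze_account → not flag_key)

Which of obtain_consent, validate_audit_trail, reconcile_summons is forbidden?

obtain_consent

Premise 6 states O(validate_audit_trail) outright.
The contrapositive of premise 5 (O(review_waiver → not validate_audit_trail)) is O(validate_audit_trail → not review_waiver), and O(validate_audit_trail) is already established, so O(not review_waiver).
Premise 8, O(not take_oath → review_waiver), contraposes to O(not review_waiver → take_oath); with O(not review_waiver) we get O(take_oath).
Premise 3 is O(not reconcile_summons → not take_oath); contrapositively O(take_oath → reconcile_summons). Since O(take_oath) holds, K gives O(reconcile_summons).
Premise 9 is O(not flag_key → not reconcile_summons); contrapositively O(reconcile_summons → flag_key). Since O(reconcile_summons) holds, K gives O(flag_key).
The contrapositive of premise 10 (O(not freeze_account → not flag_key)) is O(flag_key → freeze_account), and O(flag_key) is already established, so O(freeze_account).
Premise 1, O(obtain_consent → not freeze_account), contraposes to O(freeze_account → not obtain_consent); with O(freeze_account) we get O(not obtain_consent).
So O(not obtain_consent) holds, i.e. obtain_consent is forbidden. None of the other listed options is forbidden under the premises.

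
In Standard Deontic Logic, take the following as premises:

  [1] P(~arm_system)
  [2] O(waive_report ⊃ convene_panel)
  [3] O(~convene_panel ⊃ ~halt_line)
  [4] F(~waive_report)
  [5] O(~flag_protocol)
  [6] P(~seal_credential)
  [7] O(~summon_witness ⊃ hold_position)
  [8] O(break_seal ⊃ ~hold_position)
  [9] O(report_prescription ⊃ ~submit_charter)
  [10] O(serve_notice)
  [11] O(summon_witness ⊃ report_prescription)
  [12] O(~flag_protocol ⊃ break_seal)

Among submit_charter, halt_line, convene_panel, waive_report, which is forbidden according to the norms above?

submit_charter

From premise 5 we have O(~flag_protocol).
From O(~flag_protocol) and premise 12, O(~flag_protocol ⊃ break_seal), we obtain O(break_seal).
From O(break_seal) and premise 8, O(break_seal ⊃ ~hold_position), we obtain O(~hold_position).
The contrapositive of premise 7 (O(~summon_witness ⊃ hold_position)) is O(~hold_position ⊃ summon_witness), and O(~hold_position) is already established, so O(summon_witness).
With premise 11, O(summon_witness ⊃ report_prescription), the K-axiom yields O(report_prescription).
Premise 9 is O(report_prescription ⊃ ~submit_charter); since O(report_prescription), deontic closure gives O(~submit_charter).
So O(~submit_charter) holds, i.e. submit_charter is forbidden. None of the other listed options is forbidden under the premises.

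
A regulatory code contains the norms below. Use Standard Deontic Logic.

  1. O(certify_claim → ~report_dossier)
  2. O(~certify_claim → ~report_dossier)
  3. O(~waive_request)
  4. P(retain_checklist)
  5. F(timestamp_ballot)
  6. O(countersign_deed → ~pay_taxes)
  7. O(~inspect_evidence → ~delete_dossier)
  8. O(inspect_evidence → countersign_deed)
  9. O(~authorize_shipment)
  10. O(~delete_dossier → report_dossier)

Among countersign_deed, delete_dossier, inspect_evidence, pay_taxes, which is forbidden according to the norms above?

pay_taxes

By case analysis on ~certify_claim: premise 2 gives O(~certify_claim → ~report_dossier) and premise 1 gives O(certify_claim → ~report_dossier), so O(~report_dossier) either way.
The contrapositive of premise 10 (O(~delete_dossier → report_dossier)) is O(~report_dossier → delete_dossier), and O(~report_dossier) is already established, so O(delete_dossier).
Premise 7, O(~inspect_evidence → ~delete_dossier), contraposes to O(delete_dossier → inspect_evidence); with O(delete_dossier) we get O(inspect_evidence).
Premise 8 is O(inspect_evidence → countersign_deed); since O(inspect_evidence), deontic closure gives O(countersign_deed).
From O(countersign_deed) and premise 6, O(countersign_deed → ~pay_taxes), we obtain O(~pay_taxes).
So O(~pay_taxes) holds, i.e. pay_taxes is forbidden. None of the other listed options is forbidden under the premises.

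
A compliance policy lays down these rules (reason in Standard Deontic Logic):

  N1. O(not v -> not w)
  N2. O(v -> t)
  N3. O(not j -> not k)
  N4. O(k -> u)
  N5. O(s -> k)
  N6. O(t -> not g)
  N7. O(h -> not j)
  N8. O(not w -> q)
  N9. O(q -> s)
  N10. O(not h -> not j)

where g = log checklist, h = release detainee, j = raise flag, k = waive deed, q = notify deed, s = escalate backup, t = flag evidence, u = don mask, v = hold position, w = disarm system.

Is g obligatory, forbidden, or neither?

Forbidden

By case analysis on not h: premise 10 gives O(not h -> not j) and premise 7 gives O(h -> not j), so O(not j) either way.
Applying K to premise 3 (O(not j -> not k)) and O(not j) yields O(not k).
Premise 5 is O(s -> k); contrapositively O(not k -> not s). Since O(not k) holds, K gives O(not s).
Premise 9 is O(q -> s); contrapositively O(not s -> not q). Since O(not s) holds, K gives O(not q).
Premise 8 is O(not w -> q); contrapositively O(not q -> w). Since O(not q) holds, K gives O(w).
Premise 1 is O(not v -> not w); contrapositively O(w -> v). Since O(w) holds, K gives O(v).
With premise 2, O(v -> t), the K-axiom yields O(t).
Premise 6 is O(t -> not g); since O(t), deontic closure gives O(not g).
Premise 4 does not contribute to this derivation.
Thus O(not g), which is F(g): g is forbidden.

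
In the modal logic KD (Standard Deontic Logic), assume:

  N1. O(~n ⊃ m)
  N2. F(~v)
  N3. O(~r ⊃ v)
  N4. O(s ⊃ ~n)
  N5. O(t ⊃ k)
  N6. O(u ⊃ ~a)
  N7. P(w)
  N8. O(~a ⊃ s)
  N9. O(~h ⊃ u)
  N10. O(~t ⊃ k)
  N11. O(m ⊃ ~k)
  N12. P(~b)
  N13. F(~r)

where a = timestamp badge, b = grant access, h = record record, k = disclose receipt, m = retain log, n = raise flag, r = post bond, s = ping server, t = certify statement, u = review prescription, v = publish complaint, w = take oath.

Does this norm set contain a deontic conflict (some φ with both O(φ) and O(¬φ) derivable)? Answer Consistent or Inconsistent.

Consistent

Premise 3 is O(~r ⊃ v); even if O(v) held, inferring O(~r) would be affirming the consequent — invalid.
So O(~r) is not derivable, and the apparent clash with O(r) does not arise.
A world satisfying every obligation exists (e.g. a=true, b=false, h=true, k=true, m=false, n=true, r=true, s=false, t=false, u=false, v=true, w=false); no atom is both obligatory and forbidden, so the set is consistent.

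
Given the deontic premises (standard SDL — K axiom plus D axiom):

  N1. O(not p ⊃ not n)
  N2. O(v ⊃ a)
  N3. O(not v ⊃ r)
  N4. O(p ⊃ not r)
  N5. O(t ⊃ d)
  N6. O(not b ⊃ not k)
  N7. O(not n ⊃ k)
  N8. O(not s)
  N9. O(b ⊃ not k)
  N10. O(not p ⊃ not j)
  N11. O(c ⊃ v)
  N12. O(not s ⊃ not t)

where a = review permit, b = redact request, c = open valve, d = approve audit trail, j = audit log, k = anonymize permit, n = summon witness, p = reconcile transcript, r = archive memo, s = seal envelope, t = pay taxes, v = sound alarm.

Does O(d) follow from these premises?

Premise 5 is O(t ⊃ d), but O(t) is not derivable from the premises, so it does not yield O(d).
No other premise forces O(d). An ideal world satisfying every premise can still have d false, so O(d) is not derivable.

No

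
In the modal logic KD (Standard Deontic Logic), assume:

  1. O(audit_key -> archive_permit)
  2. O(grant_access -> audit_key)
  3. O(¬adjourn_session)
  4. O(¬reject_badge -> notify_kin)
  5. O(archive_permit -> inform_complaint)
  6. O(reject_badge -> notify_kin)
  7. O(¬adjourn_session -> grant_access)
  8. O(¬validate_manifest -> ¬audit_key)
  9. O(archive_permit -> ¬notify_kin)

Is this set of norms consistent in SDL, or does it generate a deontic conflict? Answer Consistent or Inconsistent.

Inconsistent

By case analysis on reject_badge: premise 6 gives O(reject_badge -> notify_kin) and premise 4 gives O(¬reject_badge -> notify_kin), so O(notify_kin) either way.
The contrapositive of premise 9 (O(archive_permit -> ¬notify_kin)) is O(notify_kin -> ¬archive_permit), and O(notify_kin) is already established, so O(¬archive_permit).
The contrapositive of premise 1 (O(audit_key -> archive_permit)) is O(¬archive_permit -> ¬audit_key), and O(¬archive_permit) is already established, so O(¬audit_key).
Premise 2, O(grant_access -> audit_key), contraposes to O(¬audit_key -> ¬grant_access); with O(¬audit_key) we get O(¬grant_access).
Premise 7 is O(¬adjourn_session -> grant_access); contrapositively O(¬grant_access -> adjourn_session). Since O(¬grant_access) holds, K gives O(adjourn_session).
However, premise 3 gives O(¬adjourn_session).
We now have both O(adjourn_session) and O(¬adjourn_session) — adjourn_session is simultaneously obligatory and forbidden, violating the D-axiom.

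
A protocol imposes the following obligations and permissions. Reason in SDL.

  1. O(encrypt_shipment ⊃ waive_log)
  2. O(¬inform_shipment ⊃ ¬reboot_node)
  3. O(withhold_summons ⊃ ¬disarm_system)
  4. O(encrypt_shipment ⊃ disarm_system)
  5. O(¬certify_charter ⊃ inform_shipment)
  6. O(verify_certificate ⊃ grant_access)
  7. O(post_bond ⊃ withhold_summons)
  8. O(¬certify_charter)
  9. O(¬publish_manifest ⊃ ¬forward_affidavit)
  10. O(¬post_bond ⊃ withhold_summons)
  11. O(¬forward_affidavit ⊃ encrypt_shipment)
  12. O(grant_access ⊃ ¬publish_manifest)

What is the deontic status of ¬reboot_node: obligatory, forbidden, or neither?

Premise 2 is O(¬inform_shipment ⊃ ¬reboot_node), but O(¬inform_shipment) is not derivable from the premises, so it does not yield O(¬reboot_node).
No premise or chain of K-axiom applications forces O(¬reboot_node), and none forces O(reboot_node). So ¬reboot_node is neither obligatory nor forbidden under these norms.

Neither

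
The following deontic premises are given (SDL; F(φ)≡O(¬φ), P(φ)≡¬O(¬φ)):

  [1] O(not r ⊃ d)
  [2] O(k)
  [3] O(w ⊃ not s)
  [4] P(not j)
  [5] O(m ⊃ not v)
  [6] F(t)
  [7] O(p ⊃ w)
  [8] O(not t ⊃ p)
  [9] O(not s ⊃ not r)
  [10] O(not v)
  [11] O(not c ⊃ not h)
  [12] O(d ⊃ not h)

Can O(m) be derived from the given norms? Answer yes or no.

No

Premise 5 is O(m ⊃ not v); even if O(not v) held, inferring O(m) would be affirming the consequent — invalid.
No other premise forces O(m). An ideal world satisfying every premise can still have m false, so O(m) is not derivable.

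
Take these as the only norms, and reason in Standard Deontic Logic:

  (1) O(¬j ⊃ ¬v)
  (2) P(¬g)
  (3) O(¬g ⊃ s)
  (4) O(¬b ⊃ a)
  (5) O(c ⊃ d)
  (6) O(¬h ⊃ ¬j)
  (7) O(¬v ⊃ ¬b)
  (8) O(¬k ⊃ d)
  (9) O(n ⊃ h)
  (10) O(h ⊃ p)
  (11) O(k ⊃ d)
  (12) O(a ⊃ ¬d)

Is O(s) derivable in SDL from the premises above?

No

Premise 3 is O(¬g ⊃ s), but O(¬g) is not derivable from the premises (the permission P(¬g) asserts only ¬O(g), not O(¬g)), so it does not yield O(s).
No other premise forces O(s). An ideal world satisfying every premise can still have s false, so O(s) is not derivable.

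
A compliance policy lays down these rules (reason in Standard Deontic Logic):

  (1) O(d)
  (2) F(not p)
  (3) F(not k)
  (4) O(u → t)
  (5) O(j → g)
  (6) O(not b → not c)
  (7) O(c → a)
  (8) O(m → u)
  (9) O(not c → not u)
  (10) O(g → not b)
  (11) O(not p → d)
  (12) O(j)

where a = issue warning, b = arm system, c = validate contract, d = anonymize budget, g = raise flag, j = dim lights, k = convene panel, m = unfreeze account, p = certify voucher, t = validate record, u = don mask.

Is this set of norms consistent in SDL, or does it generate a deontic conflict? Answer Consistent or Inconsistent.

Premise 11 is O(not p → d); even if O(d) held, inferring O(not p) would be affirming the consequent — invalid.
So O(not p) is not derivable, and the apparent clash with O(p) does not arise.
A world satisfying every obligation exists (e.g. a=false, b=false, c=false, d=true, g=true, j=true, k=true, m=false, p=true, t=false, u=false); no atom is both obligatory and forbidden, so the set is consistent.

Consistent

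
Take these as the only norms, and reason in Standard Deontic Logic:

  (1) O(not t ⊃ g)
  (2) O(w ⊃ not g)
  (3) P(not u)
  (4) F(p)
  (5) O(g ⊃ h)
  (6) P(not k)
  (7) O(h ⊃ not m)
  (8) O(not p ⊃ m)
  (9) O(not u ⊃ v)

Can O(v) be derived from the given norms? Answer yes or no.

No

Premise 9 is O(not u ⊃ v), but O(not u) is not derivable from the premises (the permission P(not u) asserts only not O(u), not O(not u)), so it does not yield O(v).
No other premise forces O(v). An ideal world satisfying every premise can still have v false, so O(v) is not derivable.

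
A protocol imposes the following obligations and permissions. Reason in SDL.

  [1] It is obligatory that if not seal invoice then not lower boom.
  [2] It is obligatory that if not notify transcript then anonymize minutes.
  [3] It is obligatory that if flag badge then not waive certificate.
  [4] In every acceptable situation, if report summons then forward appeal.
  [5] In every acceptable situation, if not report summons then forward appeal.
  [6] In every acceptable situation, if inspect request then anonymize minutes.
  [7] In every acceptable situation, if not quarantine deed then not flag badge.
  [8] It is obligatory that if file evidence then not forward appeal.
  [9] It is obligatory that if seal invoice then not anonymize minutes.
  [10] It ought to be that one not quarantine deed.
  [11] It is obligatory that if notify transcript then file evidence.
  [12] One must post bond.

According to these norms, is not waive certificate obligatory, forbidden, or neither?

Neither

Premise 3 is O(flag_badge → ¬waive_certificate), but O(flag_badge) is not derivable from the premises, so it does not yield O(¬waive_certificate).
No premise or chain of K-axiom applications forces O(¬waive_certificate), and none forces O(waive_certificate). So ¬waive_certificate is neither obligatory nor forbidden under these norms.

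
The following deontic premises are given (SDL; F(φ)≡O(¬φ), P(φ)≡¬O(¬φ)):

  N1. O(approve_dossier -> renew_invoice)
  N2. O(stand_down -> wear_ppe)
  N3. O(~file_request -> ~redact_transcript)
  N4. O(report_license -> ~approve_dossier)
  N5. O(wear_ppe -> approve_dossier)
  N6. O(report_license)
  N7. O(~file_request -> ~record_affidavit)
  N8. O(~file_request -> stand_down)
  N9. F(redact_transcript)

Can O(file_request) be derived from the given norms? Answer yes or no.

Premise 6 gives O(report_license).
Applying K to premise 4 (O(report_license -> ~approve_dossier)) and O(report_license) yields O(~approve_dossier).
The contrapositive of premise 5 (O(wear_ppe -> approve_dossier)) is O(~approve_dossier -> ~wear_ppe), and O(~approve_dossier) is already established, so O(~wear_ppe).
Premise 2 is O(stand_down -> wear_ppe); contrapositively O(~wear_ppe -> ~stand_down). Since O(~wear_ppe) holds, K gives O(~stand_down).
Premise 8, O(~file_request -> stand_down), contraposes to O(~stand_down -> file_request); with O(~stand_down) we get O(file_request).
Premises 1, 3, 7, 9 do not contribute to this derivation.
So O(file_request) follows.

Yes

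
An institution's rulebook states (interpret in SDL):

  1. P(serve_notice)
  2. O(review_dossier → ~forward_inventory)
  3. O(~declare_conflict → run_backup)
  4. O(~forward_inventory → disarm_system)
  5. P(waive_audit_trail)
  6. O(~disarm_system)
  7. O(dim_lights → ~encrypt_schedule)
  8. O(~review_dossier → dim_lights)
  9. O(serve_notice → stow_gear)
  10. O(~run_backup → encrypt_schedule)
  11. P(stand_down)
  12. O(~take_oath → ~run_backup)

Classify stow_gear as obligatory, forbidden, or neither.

Neither

Premise 9 is O(serve_notice → stow_gear), but O(serve_notice) is not derivable from the premises (the permission P(serve_notice) asserts only ~O(~serve_notice), not O(serve_notice)), so it does not yield O(stow_gear).
No premise or chain of K-axiom applications forces O(stow_gear), and none forces O(~stow_gear). So stow_gear is neither obligatory nor forbidden under these norms.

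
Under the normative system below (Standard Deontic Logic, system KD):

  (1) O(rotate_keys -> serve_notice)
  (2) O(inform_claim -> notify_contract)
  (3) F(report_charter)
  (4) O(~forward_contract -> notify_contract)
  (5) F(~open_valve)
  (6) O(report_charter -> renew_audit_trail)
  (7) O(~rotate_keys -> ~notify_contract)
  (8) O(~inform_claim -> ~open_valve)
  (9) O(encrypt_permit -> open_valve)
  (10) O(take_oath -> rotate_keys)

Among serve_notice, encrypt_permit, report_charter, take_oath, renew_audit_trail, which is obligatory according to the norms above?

Premise 5 is F(~open_valve), i.e. O(open_valve).
The contrapositive of premise 8 (O(~inform_claim -> ~open_valve)) is O(open_valve -> inform_claim), and O(open_valve) is already established, so O(inform_claim).
From O(inform_claim) and premise 2, O(inform_claim -> notify_contract), we obtain O(notify_contract).
Premise 7 is O(~rotate_keys -> ~notify_contract); contrapositively O(notify_contract -> rotate_keys). Since O(notify_contract) holds, K gives O(rotate_keys).
From O(rotate_keys) and premise 1, O(rotate_keys -> serve_notice), we obtain O(serve_notice).
So O(serve_notice) holds — serve_notice is obligatory. None of the other listed options is made obligatory by any chain of premises.

serve_notice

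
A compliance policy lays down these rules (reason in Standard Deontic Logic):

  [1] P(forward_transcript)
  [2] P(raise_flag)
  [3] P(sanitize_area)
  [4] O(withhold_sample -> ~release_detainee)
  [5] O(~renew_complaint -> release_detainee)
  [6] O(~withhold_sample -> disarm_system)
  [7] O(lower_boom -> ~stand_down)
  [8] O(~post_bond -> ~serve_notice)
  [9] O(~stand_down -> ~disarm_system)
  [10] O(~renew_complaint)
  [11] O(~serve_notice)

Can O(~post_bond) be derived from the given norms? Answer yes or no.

Premise 8 is O(~post_bond -> ~serve_notice); even if O(~serve_notice) held, inferring O(~post_bond) would be affirming the consequent — invalid.
No other premise forces O(~post_bond). An ideal world satisfying every premise can still have ~post_bond false, so O(~post_bond) is not derivable.

No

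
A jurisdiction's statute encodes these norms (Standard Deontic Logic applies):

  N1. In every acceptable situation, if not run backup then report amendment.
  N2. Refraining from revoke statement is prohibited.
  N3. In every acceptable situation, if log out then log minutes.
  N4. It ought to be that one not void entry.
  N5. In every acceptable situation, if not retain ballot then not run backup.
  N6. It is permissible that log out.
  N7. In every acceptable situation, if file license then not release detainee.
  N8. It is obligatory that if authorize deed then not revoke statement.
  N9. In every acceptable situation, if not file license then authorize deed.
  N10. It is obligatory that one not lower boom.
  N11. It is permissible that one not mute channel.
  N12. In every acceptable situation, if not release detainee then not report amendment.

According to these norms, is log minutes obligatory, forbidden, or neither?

Neither

Premise 3 is O(log_out → log_minutes), but O(log_out) is not derivable from the premises (the permission P(log_out) asserts only ¬O(¬log_out), not O(log_out)), so it does not yield O(log_minutes).
No premise or chain of K-axiom applications forces O(log_minutes), and none forces O(¬log_minutes). So log_minutes is neither obligatory nor forbidden under these norms.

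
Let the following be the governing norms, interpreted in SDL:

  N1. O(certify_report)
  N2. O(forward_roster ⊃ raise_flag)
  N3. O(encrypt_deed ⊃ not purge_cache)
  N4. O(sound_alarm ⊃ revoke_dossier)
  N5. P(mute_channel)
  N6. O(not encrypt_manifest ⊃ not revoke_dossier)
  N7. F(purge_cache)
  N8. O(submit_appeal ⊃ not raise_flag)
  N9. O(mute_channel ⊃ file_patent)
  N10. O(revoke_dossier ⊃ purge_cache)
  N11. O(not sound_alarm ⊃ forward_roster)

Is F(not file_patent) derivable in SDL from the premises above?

Premise 9 is O(mute_channel ⊃ file_patent), but O(mute_channel) is not derivable from the premises (the permission P(mute_channel) asserts only not O(not mute_channel), not O(mute_channel)), so it does not yield O(file_patent).
No other premise forces O(file_patent). An ideal world satisfying every premise can still have not file_patent true, so F(not file_patent) is not derivable.

No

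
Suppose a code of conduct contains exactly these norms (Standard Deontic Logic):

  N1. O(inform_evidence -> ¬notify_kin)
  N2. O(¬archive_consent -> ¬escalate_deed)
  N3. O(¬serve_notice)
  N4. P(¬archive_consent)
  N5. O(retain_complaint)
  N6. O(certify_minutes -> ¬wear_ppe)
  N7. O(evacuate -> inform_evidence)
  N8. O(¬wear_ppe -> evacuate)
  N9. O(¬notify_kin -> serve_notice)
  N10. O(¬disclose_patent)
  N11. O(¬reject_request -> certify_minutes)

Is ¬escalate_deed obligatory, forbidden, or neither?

Premise 2 is O(¬archive_consent -> ¬escalate_deed), but O(¬archive_consent) is not derivable from the premises (the permission P(¬archive_consent) asserts only ¬O(archive_consent), not O(¬archive_consent)), so it does not yield O(¬escalate_deed).
No premise or chain of K-axiom applications forces O(¬escalate_deed), and none forces O(escalate_deed). So ¬escalate_deed is neither obligatory nor forbidden under these norms.

Neither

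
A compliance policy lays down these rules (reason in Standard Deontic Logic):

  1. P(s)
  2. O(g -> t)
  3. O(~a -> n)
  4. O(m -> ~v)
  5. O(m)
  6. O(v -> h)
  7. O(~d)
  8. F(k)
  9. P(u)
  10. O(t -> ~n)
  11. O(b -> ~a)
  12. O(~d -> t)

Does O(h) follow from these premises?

Premise 6 is O(v -> h), but O(v) is not derivable from the premises, so it does not yield O(h).
No other premise forces O(h). An ideal world satisfying every premise can still have h false, so O(h) is not derivable.

No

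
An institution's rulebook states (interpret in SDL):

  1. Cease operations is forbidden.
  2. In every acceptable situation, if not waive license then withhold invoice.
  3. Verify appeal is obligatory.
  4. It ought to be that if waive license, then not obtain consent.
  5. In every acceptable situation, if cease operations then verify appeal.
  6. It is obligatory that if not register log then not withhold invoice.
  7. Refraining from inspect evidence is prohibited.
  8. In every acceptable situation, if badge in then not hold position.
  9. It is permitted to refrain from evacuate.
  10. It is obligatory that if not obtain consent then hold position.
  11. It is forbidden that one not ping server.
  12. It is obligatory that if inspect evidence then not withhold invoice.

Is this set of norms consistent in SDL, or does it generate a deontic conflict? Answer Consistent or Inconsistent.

Premise 5 is O(cease_operations → verify_appeal); even if O(verify_appeal) held, inferring O(cease_operations) would be affirming the consequent — invalid.
So O(cease_operations) is not derivable, and the apparent clash with O(¬cease_operations) does not arise.
A world satisfying every obligation exists (e.g. badge_in=false, cease_operations=false, evacuate=false, hold_position=true, inspect_evidence=true, obtain_consent=false, ping_server=true, register_log=false, verify_appeal=true, waive_license=true, withhold_invoice=false); no atom is both obligatory and forbidden, so the set is consistent.

Consistent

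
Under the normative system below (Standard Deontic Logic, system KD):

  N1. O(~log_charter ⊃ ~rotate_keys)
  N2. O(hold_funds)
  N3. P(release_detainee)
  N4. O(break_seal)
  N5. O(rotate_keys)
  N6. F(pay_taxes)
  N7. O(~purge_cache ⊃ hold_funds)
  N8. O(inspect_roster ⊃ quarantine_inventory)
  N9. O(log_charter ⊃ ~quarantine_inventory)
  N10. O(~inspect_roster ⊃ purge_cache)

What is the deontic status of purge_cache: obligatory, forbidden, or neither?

Obligatory

Premise 5 states O(rotate_keys) outright.
Premise 1 is O(~log_charter ⊃ ~rotate_keys); contrapositively O(rotate_keys ⊃ log_charter). Since O(rotate_keys) holds, K gives O(log_charter).
Applying K to premise 9 (O(log_charter ⊃ ~quarantine_inventory)) and O(log_charter) yields O(~quarantine_inventory).
Premise 8, O(inspect_roster ⊃ quarantine_inventory), contraposes to O(~quarantine_inventory ⊃ ~inspect_roster); with O(~quarantine_inventory) we get O(~inspect_roster).
Premise 10 is O(~inspect_roster ⊃ purge_cache); since O(~inspect_roster), deontic closure gives O(purge_cache).
Premises 2, 3, 4, 6, 7 do not contribute to this derivation.
Hence purge_cache is obligatory.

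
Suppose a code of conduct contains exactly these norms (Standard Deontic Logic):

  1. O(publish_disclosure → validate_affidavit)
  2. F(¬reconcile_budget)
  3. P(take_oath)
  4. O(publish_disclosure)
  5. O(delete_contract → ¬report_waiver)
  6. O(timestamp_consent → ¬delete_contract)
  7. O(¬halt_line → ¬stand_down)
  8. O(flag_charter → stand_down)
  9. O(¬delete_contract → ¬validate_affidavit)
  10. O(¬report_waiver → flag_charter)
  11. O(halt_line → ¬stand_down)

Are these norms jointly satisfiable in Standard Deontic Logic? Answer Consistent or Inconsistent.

Premises 7 and 11 cover both cases: O(¬halt_line → ¬stand_down) and O(halt_line → ¬stand_down). Since ¬halt_line ∨ halt_line is a tautology, O(¬stand_down) follows.
Premise 8 is O(flag_charter → stand_down); contrapositively O(¬stand_down → ¬flag_charter). Since O(¬stand_down) holds, K gives O(¬flag_charter).
Premise 10, O(¬report_waiver → flag_charter), contraposes to O(¬flag_charter → report_waiver); with O(¬flag_charter) we get O(report_waiver).
Premise 5, O(delete_contract → ¬report_waiver), contraposes to O(report_waiver → ¬delete_contract); with O(report_waiver) we get O(¬delete_contract).
Premise 9 is O(¬delete_contract → ¬validate_affidavit); since O(¬delete_contract), deontic closure gives O(¬validate_affidavit).
Premise 1, O(publish_disclosure → validate_affidavit), contraposes to O(¬validate_affidavit → ¬publish_disclosure); with O(¬validate_affidavit) we get O(¬publish_disclosure).
However, premise 4 gives O(publish_disclosure).
We now have both O(¬publish_disclosure) and O(publish_disclosure) — publish_disclosure is simultaneously obligatory and forbidden, violating the D-axiom.

Inconsistent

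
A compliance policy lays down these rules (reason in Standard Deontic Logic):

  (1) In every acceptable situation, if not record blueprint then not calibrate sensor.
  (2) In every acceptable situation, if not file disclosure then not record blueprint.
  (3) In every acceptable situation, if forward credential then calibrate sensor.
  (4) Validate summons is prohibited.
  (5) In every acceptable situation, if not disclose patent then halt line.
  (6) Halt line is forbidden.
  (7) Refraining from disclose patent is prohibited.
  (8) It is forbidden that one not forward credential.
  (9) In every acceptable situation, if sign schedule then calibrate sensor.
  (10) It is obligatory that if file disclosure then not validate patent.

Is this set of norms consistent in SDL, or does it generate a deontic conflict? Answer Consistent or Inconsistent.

Consistent

Premise 5 is O(¬disclose_patent → halt_line), but O(¬disclose_patent) is not derivable from the premises, so it does not yield O(halt_line).
So O(halt_line) is not derivable, and the apparent clash with O(¬halt_line) does not arise.
A world satisfying every obligation exists (e.g. calibrate_sensor=true, disclose_patent=true, file_disclosure=true, forward_credential=true, halt_line=false, record_blueprint=true, sign_schedule=false, validate_patent=false, validate_summons=false); no atom is both obligatory and forbidden, so the set is consistent.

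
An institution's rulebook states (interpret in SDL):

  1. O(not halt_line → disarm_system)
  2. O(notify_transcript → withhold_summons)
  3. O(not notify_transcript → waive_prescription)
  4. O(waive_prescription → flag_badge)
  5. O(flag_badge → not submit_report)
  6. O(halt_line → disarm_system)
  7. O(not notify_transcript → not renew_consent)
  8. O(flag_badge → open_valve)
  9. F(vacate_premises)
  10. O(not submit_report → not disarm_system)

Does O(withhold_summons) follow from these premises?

Yes

By case analysis on not halt_line: premise 1 gives O(not halt_line → disarm_system) and premise 6 gives O(halt_line → disarm_system), so O(disarm_system) either way.
Premise 10, O(not submit_report → not disarm_system), contraposes to O(disarm_system → submit_report); with O(disarm_system) we get O(submit_report).
The contrapositive of premise 5 (O(flag_badge → not submit_report)) is O(submit_report → not flag_badge), and O(submit_report) is already established, so O(not flag_badge).
The contrapositive of premise 4 (O(waive_prescription → flag_badge)) is O(not flag_badge → not waive_prescription), and O(not flag_badge) is already established, so O(not waive_prescription).
Premise 3, O(not notify_transcript → waive_prescription), contraposes to O(not waive_prescription → notify_transcript); with O(not waive_prescription) we get O(notify_transcript).
Premise 2 is O(notify_transcript → withhold_summons); since O(notify_transcript), deontic closure gives O(withhold_summons).
Premises 7, 8, 9 do not contribute to this derivation.
So O(withhold_summons) follows.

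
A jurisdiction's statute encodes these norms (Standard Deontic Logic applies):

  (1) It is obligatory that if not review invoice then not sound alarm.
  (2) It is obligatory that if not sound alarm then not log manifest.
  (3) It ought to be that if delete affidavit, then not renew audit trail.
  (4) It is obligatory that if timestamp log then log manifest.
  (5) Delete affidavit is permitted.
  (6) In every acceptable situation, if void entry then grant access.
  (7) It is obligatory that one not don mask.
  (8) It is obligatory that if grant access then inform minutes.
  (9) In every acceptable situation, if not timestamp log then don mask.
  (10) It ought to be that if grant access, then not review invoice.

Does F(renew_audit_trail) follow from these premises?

No

Premise 3 is O(delete_affidavit → ¬renew_audit_trail), but O(delete_affidavit) is not derivable from the premises (the permission P(delete_affidavit) asserts only ¬O(¬delete_affidavit), not O(delete_affidavit)), so it does not yield O(¬renew_audit_trail).
No other premise forces O(¬renew_audit_trail). An ideal world satisfying every premise can still have renew_audit_trail true, so F(renew_audit_trail) is not derivable.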